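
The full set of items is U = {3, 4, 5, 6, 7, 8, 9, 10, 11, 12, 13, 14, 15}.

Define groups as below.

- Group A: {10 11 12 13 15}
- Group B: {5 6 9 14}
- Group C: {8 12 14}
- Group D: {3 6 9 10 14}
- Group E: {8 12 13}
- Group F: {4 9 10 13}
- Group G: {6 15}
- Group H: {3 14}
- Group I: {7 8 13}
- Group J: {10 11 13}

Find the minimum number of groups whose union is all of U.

Take {A, B, D, F, I}. Their union is {3, 4, 5, 6, 7, 8, 9, 10, 11, 12, 13, 14, 15}, which is all 13 items.
No 4 of the 10 groups cover everything (all 210 combinations miss at least one item), so 5 is optimal.

5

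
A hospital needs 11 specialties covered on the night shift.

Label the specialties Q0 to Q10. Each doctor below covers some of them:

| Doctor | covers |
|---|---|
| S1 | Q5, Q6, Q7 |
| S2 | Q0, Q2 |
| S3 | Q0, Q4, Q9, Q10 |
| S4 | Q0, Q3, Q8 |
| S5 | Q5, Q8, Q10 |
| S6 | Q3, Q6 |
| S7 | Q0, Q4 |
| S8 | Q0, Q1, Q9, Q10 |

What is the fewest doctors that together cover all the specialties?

Take {S1, S2, S3, S4, S8}. Their union is {Q0, Q1, Q2, Q3, Q4, Q5, Q6, Q7, Q8, Q9, Q10}, which is all 11 specialties.
No 4 of the 8 doctors cover everything (all 70 combinations miss at least one specialty), so 5 is optimal.

5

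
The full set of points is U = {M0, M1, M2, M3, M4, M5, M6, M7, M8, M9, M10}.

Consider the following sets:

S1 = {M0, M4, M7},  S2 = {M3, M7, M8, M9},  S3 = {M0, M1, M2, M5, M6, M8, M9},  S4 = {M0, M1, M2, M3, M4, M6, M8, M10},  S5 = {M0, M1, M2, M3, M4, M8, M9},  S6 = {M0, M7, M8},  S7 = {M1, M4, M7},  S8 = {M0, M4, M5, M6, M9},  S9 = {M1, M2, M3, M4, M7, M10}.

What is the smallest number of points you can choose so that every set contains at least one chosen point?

H = {M0, M7} meets every set (each contains at least one member of H), and |H| = 2.
No single point lies in every set, so at least 2 are needed and 2 is optimal.

2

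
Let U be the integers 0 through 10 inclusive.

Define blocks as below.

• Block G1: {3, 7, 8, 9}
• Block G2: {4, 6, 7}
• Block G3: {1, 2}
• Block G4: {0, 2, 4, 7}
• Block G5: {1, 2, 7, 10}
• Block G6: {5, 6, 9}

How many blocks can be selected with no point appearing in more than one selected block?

G3, G6 are pairwise disjoint (G3={1,2}; G6={5,6,9}).
Every remaining block overlaps one of these, and no 3 of the listed blocks are pairwise disjoint, so 2 is the maximum.

2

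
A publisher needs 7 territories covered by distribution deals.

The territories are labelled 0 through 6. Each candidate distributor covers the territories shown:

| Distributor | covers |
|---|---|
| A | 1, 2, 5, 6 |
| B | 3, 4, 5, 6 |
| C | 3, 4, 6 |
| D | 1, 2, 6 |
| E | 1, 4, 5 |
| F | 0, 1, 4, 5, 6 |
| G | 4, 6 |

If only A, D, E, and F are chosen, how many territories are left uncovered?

1

Union of A, D, E, F = {0, 1, 2, 4, 5, 6}.
Not covered: 3 — 1 territory.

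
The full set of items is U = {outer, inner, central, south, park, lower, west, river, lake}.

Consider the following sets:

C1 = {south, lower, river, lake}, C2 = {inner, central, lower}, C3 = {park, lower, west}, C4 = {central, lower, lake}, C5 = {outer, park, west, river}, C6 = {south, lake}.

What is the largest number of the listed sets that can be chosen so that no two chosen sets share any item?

3

C2, C5, C6 are pairwise disjoint (C2={inner,central,lower}; C5={outer,park,west,river}; C6={south,lake}).
Every remaining set overlaps one of these, and no 4 of the listed sets are pairwise disjoint, so 3 is the maximum.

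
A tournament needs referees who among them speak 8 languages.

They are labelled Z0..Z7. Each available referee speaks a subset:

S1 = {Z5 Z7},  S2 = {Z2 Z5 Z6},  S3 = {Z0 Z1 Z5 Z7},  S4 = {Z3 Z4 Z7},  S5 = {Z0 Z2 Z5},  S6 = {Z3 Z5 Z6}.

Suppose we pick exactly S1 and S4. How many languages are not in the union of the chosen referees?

4

Union of S1, S4 = {Z3, Z4, Z5, Z7}.
Not covered: Z0, Z1, Z2, Z6 — 4 languages.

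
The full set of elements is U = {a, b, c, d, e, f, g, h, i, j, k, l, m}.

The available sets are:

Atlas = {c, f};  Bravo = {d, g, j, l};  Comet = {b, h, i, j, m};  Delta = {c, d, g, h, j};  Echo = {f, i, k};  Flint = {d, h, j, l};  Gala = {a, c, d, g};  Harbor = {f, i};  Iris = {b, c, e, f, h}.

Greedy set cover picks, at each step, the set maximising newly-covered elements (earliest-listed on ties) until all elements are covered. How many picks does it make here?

Greedy: pick Comet (covers 5 new) → pick Gala (covers 4 new) → pick Echo (covers 2 new) → pick Bravo (covers 1 new) → pick Iris (covers 1 new). Total picks: 5.

5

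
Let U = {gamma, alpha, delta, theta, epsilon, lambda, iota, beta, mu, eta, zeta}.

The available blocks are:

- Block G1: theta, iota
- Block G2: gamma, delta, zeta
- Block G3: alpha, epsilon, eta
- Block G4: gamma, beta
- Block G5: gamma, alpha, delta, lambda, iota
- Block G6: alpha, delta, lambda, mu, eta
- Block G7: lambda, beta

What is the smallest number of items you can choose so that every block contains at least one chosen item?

H = {gamma, iota, beta, eta} meets every block (each contains at least one member of H), and |H| = 4.
The blocks G1, G2, G3, G7 are pairwise disjoint, so any hitting set needs a separate item for each — at least 4. Hence 4 is optimal.

4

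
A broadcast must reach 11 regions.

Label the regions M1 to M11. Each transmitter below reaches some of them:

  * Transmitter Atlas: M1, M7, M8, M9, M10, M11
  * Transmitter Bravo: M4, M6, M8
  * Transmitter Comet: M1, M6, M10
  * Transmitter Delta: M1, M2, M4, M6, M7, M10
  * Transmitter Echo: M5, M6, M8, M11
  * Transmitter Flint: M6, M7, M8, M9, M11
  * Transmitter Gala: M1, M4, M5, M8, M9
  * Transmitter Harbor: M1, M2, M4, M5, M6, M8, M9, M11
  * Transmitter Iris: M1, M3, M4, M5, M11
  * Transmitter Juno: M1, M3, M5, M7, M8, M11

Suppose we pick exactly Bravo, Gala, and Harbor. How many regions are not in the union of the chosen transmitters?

Union of Bravo, Gala, Harbor = {M1, M2, M4, M5, M6, M8, M9, M11}.
Not covered: M3, M7, M10 — 3 regions.

3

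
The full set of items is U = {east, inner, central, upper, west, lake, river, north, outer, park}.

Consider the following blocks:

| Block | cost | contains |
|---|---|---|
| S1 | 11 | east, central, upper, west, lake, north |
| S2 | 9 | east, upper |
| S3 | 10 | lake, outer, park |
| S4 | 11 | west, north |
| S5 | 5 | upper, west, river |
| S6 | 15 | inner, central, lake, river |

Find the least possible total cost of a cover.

S1, S3, S6 together cover every item (S1 ∪ S3 ∪ S6 = {east, inner, central, upper, west, lake, river, north, outer, park}); total cost 11 + 10 + 15 = 36.
The greedy pick S5, S1, S3, S6 costs 41; no covering selection beats 36.

36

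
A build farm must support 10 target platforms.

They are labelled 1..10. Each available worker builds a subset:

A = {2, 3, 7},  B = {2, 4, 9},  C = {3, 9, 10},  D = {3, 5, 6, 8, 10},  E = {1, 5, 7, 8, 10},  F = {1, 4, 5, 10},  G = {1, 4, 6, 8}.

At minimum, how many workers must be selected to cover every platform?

Take {B, D, E}. Their union is {1, 2, 3, 4, 5, 6, 7, 8, 9, 10}, which is all 10 platforms.
No 2 of the 7 workers cover everything (all 21 combinations miss at least one platform), so 3 is optimal.

3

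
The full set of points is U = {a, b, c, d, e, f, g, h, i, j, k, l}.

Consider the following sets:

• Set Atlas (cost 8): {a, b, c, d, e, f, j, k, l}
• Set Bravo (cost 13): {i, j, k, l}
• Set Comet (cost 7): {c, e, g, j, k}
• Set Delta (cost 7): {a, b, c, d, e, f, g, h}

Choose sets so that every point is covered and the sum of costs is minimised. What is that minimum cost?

Bravo, Delta together cover every point (Bravo ∪ Delta = {a, b, c, d, e, f, g, h, i, j, k, l}); total cost 13 + 7 = 20.
The greedy pick Delta, Atlas, Bravo costs 28; no covering selection beats 20.

20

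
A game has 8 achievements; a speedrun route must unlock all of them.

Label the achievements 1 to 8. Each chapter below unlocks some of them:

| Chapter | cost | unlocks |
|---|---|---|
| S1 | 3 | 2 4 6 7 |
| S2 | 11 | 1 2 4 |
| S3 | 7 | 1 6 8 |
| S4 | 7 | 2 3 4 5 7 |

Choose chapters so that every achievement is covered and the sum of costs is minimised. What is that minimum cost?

S3, S4 together cover every achievement (S3 ∪ S4 = {1, 2, 3, 4, 5, 6, 7, 8}); total cost 7 + 7 = 14.
The greedy pick S1, S3, S4 costs 17; no covering selection beats 14.

14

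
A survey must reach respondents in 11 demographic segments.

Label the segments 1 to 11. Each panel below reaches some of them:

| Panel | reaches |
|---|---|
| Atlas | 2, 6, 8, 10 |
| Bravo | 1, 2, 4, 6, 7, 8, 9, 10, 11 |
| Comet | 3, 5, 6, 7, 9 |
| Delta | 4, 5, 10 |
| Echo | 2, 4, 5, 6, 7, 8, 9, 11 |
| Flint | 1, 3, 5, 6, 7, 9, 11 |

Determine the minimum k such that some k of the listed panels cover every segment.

Bravo and Comet together: Bravo ∪ Comet = {1, 2, 3, 4, 5, 6, 7, 8, 9, 10, 11} — every segment is covered.
No single panel has all 11 segments (the largest, Bravo, has 9), so 2 is optimal.

2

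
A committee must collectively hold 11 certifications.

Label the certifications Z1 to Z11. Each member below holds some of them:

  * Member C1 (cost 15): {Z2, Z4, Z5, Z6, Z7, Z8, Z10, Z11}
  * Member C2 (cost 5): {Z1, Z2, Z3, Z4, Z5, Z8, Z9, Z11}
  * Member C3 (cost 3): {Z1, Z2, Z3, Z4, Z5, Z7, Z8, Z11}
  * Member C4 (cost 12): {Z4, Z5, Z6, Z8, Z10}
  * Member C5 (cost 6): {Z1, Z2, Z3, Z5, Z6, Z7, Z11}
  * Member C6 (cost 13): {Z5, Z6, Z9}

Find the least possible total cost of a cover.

20

C1, C2 together cover every certification (C1 ∪ C2 = {Z1, Z2, Z3, Z4, Z5, Z6, Z7, Z8, Z9, Z10, Z11}); total cost 15 + 5 = 20.
No covering selection has total cost below 20.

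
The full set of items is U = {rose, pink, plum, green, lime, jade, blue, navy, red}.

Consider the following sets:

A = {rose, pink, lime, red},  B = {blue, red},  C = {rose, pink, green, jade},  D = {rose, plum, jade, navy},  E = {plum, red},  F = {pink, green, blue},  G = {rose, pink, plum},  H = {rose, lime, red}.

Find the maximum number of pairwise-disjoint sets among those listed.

B, C are pairwise disjoint (B={blue,red}; C={rose,pink,green,jade}).
Every remaining set overlaps one of these, and no 3 of the listed sets are pairwise disjoint, so 2 is the maximum.

2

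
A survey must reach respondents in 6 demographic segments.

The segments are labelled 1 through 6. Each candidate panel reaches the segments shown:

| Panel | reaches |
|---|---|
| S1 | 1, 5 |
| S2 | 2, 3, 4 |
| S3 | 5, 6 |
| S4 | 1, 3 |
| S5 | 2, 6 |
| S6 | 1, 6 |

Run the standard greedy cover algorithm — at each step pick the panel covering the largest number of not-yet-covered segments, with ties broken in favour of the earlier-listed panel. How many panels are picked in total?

3

Greedy: pick S2 (covers 3 new) → pick S1 (covers 2 new) → pick S3 (covers 1 new). Total picks: 3.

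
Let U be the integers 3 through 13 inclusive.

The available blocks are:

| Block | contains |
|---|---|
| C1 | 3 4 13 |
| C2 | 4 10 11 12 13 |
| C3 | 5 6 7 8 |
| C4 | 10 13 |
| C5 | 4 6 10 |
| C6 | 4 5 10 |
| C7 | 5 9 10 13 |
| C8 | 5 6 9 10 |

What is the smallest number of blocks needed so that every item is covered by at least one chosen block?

C1 and C2 and C3 and C7 together: C1 ∪ C2 ∪ C3 ∪ C7 = {3, 4, 5, 6, 7, 8, 9, 10, 11, 12, 13} — every item is covered.
No 3 of the 8 blocks cover everything (all 56 combinations miss at least one item), so 4 is optimal.

4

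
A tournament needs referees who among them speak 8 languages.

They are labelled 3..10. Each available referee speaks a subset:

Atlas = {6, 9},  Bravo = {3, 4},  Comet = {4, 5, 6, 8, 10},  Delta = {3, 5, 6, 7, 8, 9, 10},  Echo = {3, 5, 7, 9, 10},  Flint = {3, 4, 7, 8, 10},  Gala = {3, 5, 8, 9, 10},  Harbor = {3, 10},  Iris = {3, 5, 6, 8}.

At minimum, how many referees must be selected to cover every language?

2

Delta and Flint together: Delta ∪ Flint = {3, 4, 5, 6, 7, 8, 9, 10} — every language is covered.
No single referee has all 8 languages (the largest, Delta, has 7), so 2 is optimal.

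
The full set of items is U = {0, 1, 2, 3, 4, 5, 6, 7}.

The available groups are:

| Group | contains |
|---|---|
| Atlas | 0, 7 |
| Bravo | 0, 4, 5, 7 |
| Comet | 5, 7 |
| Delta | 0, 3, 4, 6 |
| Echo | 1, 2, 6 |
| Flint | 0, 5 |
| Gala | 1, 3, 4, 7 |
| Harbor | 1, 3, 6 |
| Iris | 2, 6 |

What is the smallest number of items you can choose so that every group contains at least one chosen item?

3

Take H = {5, 6, 7}. Each listed group contains at least one of these, so H is a hitting set of size 3.
The groups Flint, Gala, Iris are pairwise disjoint, so any hitting set needs a separate item for each — at least 3. Hence 3 is optimal.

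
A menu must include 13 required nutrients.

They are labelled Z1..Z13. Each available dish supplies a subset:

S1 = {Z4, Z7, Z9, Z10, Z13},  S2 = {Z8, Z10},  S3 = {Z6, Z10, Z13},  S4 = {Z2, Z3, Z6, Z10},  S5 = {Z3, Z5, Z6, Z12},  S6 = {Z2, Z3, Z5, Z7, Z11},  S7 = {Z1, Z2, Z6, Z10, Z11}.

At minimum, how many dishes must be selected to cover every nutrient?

4

Take {S1, S2, S5, S7}. Their union is {Z1, Z2, Z3, Z4, Z5, Z6, Z7, Z8, Z9, Z10, Z11, Z12, Z13}, which is all 13 nutrients.
Only S2 contains Z8, so S2 is forced; the remaining 11 nutrients need at least 3 more dishes (each remaining dish adds at most 5) — so at least 4 dishes are needed, and 4 is optimal.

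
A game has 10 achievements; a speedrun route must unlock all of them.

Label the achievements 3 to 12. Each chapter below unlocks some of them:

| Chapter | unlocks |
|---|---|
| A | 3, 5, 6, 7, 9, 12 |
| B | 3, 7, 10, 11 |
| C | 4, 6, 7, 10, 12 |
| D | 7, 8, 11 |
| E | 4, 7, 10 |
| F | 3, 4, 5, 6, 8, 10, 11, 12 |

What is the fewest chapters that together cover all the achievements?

2

A and F together: A ∪ F = {3, 4, 5, 6, 7, 8, 9, 10, 11, 12} — every achievement is covered.
No single chapter has all 10 achievements (the largest, F, has 8), so 2 is optimal.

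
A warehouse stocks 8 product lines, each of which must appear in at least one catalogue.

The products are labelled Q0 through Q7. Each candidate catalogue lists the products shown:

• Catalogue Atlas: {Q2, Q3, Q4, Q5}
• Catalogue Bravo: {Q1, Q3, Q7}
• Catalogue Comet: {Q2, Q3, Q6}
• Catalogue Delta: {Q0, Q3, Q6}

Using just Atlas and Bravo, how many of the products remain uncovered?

2

Union of Atlas, Bravo = {Q1, Q2, Q3, Q4, Q5, Q7}.
Not covered: Q0, Q6 — 2 products.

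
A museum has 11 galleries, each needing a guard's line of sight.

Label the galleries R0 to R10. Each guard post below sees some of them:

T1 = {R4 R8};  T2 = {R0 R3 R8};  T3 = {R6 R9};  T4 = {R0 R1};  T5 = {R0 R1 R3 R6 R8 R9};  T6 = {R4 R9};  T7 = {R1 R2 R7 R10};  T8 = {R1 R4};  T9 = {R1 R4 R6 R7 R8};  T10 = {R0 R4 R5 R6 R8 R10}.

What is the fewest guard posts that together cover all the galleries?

Take {T5, T7, T10}. Their union is {R0, R1, R2, R3, R4, R5, R6, R7, R8, R9, R10}, which is all 11 galleries.
Only T7 contains R2, so T7 is forced; the remaining 7 galleries need at least 2 more guard posts (each remaining guard post adds at most 5) — so at least 3 guard posts are needed, and 3 is optimal.

3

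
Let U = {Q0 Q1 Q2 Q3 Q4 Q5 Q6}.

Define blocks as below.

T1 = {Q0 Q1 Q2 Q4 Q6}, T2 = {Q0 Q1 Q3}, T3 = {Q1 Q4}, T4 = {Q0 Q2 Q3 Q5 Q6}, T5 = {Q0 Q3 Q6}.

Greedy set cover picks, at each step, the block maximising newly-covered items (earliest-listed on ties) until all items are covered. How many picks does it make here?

Greedy: pick T1 (covers 5 new) → pick T4 (covers 2 new). Total picks: 2.

2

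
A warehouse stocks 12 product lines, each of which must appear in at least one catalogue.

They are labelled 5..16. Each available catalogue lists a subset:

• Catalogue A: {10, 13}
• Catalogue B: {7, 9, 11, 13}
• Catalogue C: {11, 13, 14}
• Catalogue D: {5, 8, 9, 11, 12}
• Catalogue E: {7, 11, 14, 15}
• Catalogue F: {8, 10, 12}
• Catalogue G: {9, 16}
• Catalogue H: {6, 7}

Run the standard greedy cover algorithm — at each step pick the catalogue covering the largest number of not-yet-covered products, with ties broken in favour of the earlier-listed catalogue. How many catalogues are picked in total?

5

Greedy: pick D (covers 5 new) → pick E (covers 3 new) → pick A (covers 2 new) → pick G (covers 1 new) → pick H (covers 1 new). Total picks: 5.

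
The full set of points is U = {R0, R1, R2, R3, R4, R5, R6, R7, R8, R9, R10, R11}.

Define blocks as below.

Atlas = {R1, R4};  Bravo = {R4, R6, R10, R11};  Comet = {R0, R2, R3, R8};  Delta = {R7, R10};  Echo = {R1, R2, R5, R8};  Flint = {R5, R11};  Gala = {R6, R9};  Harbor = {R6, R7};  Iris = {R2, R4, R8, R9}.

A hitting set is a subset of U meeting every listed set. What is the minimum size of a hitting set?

Take H = {R1, R5, R6, R7, R8}. Each listed block contains at least one of these, so H is a hitting set of size 5.
The blocks Atlas, Comet, Delta, Flint, Gala are pairwise disjoint, so any hitting set needs a separate point for each — at least 5. Hence 5 is optimal.

5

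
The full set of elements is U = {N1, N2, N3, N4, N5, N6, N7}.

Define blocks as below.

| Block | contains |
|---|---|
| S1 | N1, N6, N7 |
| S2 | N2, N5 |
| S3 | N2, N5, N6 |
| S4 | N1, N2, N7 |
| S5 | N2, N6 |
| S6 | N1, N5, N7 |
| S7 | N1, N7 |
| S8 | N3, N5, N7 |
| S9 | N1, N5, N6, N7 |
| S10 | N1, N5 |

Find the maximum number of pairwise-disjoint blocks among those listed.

S1, S2 are pairwise disjoint (S1={N1,N6,N7}; S2={N2,N5}).
Every remaining block overlaps one of these, and no 3 of the listed blocks are pairwise disjoint, so 2 is the maximum.

2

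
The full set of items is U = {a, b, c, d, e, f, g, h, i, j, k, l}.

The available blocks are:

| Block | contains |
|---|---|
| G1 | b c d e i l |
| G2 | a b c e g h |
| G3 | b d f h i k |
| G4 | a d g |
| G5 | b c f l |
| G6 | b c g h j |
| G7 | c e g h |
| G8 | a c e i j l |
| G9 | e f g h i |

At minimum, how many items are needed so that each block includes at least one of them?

T = {a, b, e} meets every block (each contains at least one member of T), and |T| = 3.
No choice of 2 items meets every block, so 3 is the minimum.

3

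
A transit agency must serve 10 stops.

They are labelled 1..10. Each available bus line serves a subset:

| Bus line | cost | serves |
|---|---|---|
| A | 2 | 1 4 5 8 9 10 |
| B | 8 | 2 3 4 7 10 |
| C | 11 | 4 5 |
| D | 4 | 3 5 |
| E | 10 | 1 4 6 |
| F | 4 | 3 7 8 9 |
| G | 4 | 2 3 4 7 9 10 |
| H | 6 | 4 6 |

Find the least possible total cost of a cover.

12

A, G, H together cover every stop (A ∪ G ∪ H = {1, 2, 3, 4, 5, 6, 7, 8, 9, 10}); total cost 2 + 4 + 6 = 12.
No covering selection has total cost below 12.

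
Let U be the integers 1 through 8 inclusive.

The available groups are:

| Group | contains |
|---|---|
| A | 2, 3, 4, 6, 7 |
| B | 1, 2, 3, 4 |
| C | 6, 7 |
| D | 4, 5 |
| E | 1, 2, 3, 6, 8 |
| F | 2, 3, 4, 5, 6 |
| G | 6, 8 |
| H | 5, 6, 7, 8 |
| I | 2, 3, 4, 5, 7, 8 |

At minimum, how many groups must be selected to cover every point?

E and I together: E ∪ I = {1, 2, 3, 4, 5, 6, 7, 8} — every point is covered.
No single group has all 8 points (the largest, I, has 6), so 2 is optimal.

2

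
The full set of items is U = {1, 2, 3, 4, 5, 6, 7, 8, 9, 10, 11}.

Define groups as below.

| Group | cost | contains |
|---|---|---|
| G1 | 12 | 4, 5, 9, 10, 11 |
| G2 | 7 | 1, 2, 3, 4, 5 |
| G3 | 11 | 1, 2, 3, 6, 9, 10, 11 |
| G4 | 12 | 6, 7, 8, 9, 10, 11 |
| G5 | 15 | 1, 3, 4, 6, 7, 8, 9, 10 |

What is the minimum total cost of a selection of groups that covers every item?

G2, G4 together cover every item (G2 ∪ G4 = {1, 2, 3, 4, 5, 6, 7, 8, 9, 10, 11}); total cost 7 + 12 = 19.
No covering selection has total cost below 19.

19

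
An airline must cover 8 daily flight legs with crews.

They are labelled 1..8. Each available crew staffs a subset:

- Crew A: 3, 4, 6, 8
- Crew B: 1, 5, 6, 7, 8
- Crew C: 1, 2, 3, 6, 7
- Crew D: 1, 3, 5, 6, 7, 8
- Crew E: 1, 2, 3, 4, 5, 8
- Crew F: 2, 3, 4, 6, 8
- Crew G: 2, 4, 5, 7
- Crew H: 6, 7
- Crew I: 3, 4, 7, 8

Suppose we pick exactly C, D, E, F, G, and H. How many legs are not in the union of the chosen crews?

Union of C, D, E, F, G, H = {1, 2, 3, 4, 5, 6, 7, 8} — that's every leg, so 0 are uncovered.

0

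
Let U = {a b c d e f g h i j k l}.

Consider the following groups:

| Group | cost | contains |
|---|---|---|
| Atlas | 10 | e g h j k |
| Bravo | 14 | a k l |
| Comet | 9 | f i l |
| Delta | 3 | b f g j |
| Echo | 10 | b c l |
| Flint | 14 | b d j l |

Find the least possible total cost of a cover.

57

Atlas, Bravo, Comet, Echo, Flint together cover every element (Atlas ∪ Bravo ∪ Comet ∪ Echo ∪ Flint = {a, b, c, d, e, f, g, h, i, j, k, l}); total cost 10 + 14 + 9 + 10 + 14 = 57.
The greedy pick Delta, Atlas, Comet, Echo, Bravo, Flint costs 60; no covering selection beats 57.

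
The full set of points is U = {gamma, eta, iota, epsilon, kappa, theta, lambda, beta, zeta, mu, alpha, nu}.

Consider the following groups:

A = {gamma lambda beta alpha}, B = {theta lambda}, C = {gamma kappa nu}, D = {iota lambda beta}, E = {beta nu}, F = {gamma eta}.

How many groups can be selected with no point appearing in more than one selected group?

3

B, E, F are pairwise disjoint (B={theta,lambda}; E={beta,nu}; F={gamma,eta}).
Every remaining group overlaps one of these, and no 4 of the listed groups are pairwise disjoint, so 3 is the maximum.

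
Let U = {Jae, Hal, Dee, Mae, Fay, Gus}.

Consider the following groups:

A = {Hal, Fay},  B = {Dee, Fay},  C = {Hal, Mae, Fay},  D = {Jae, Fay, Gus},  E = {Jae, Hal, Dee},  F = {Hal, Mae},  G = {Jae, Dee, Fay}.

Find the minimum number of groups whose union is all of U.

3

B and D and F together: B ∪ D ∪ F = {Jae, Hal, Dee, Mae, Fay, Gus} — every point is covered.
Only D contains Gus, so D is forced; the remaining 3 points need at least 2 more groups (each remaining group adds at most 2) — so at least 3 groups are needed, and 3 is optimal.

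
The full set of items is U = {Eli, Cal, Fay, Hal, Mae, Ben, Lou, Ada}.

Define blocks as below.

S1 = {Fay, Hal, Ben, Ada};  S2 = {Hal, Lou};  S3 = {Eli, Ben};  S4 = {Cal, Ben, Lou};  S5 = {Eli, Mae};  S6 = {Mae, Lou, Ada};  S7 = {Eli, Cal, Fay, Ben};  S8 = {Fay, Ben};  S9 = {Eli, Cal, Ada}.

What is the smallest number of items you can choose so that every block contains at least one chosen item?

3

The 3 items {Eli, Fay, Lou} hit every block.
The blocks S2, S5, S8 are pairwise disjoint, so any hitting set needs a separate item for each — at least 3. Hence 3 is optimal.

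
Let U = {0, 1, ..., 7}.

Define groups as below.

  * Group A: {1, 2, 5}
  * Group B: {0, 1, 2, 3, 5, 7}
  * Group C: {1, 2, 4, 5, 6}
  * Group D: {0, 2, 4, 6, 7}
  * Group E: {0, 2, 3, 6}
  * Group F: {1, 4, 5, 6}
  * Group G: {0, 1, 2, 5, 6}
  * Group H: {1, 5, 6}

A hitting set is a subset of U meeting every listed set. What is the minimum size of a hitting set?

T = {2, 5} meets every group (each contains at least one member of T), and |T| = 2.
No single point lies in every group, so at least 2 are needed and 2 is optimal.

2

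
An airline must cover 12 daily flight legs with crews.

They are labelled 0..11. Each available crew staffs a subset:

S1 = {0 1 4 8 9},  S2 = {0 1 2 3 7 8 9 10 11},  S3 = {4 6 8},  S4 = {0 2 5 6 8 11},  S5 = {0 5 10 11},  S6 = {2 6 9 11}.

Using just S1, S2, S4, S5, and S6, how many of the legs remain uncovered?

Union of S1, S2, S4, S5, S6 = {0, 1, 2, 3, 4, 5, 6, 7, 8, 9, 10, 11} — that's every leg, so 0 are uncovered.

0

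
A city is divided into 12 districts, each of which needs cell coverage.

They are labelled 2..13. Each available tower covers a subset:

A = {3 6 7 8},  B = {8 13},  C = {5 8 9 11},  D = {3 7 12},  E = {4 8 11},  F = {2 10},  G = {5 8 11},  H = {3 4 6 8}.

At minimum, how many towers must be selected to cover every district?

5

Take {B, C, D, F, H}. Their union is {2, 3, 4, 5, 6, 7, 8, 9, 10, 11, 12, 13}, which is all 12 districts.
Only B contains 13, so B is forced; the remaining 10 districts need at least 4 more towers (each remaining tower adds at most 3) — so at least 5 towers are needed, and 5 is optimal.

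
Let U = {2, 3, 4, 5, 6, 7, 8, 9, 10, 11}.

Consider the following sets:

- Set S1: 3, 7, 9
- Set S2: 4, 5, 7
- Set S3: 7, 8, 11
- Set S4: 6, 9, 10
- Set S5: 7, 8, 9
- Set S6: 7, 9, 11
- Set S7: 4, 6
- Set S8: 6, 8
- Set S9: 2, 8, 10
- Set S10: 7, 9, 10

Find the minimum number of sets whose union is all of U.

5

S1, S2, S3, S7, and S9 cover everything between them: the union {2, 3, 4, 5, 6, 7, 8, 9, 10, 11} is all of U.
No 4 of the 10 sets cover everything (all 210 combinations miss at least one point), so 5 is optimal.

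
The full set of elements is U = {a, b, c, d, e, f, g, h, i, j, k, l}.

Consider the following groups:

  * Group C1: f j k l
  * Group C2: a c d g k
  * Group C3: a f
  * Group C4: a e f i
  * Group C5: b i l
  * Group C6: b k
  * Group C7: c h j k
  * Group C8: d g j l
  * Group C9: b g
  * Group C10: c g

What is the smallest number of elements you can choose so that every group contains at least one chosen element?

4

T = {b, c, d, f} meets every group (each contains at least one member of T), and |T| = 4.
No choice of 3 elements meets every group, so 4 is the minimum.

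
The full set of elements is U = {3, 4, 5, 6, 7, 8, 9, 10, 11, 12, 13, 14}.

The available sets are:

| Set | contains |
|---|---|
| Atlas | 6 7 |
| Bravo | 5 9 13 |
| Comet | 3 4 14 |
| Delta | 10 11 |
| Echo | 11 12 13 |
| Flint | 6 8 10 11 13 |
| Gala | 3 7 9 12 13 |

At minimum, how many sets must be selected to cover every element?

4

Bravo and Comet and Flint and Gala together: Bravo ∪ Comet ∪ Flint ∪ Gala = {3, 4, 5, 6, 7, 8, 9, 10, 11, 12, 13, 14} — every element is covered.
Only Bravo contains 5, so Bravo is forced; the remaining 9 elements need at least 3 more sets (each remaining set adds at most 4) — so at least 4 sets are needed, and 4 is optimal.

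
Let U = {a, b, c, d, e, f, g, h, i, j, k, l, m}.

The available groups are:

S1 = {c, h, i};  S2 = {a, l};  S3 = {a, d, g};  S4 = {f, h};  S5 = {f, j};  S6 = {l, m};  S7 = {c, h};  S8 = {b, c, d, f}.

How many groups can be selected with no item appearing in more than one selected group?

4

S1, S3, S5, S6 are pairwise disjoint (S1={c,h,i}; S3={a,d,g}; S5={f,j}; S6={l,m}).
Every remaining group overlaps one of these, and no 5 of the listed groups are pairwise disjoint, so 4 is the maximum.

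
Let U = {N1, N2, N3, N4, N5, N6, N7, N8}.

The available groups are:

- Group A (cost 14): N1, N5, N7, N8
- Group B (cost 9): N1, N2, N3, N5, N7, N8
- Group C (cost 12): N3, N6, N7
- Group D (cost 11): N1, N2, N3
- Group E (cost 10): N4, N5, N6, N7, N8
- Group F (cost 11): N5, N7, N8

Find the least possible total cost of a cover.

19

B, E together cover every point (B ∪ E = {N1, N2, N3, N4, N5, N6, N7, N8}); total cost 9 + 10 = 19.
No covering selection has total cost below 19.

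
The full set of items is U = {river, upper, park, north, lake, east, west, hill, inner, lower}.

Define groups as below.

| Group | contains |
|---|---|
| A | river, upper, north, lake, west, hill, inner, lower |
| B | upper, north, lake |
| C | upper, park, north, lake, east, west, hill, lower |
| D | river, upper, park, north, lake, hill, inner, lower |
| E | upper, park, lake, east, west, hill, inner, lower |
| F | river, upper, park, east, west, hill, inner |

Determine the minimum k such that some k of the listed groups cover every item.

A and E together: A ∪ E = {river, upper, park, north, lake, east, west, hill, inner, lower} — every item is covered.
No single group has all 10 items (the largest, A, has 8), so 2 is optimal.

2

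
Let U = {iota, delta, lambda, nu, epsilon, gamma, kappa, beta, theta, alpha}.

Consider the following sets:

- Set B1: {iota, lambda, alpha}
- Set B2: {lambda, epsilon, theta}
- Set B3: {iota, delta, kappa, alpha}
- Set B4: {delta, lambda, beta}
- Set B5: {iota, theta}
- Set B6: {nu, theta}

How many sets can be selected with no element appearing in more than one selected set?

2

B3, B6 are pairwise disjoint (B3={iota,delta,kappa,alpha}; B6={nu,theta}).
Every remaining set overlaps one of these, and no 3 of the listed sets are pairwise disjoint, so 2 is the maximum.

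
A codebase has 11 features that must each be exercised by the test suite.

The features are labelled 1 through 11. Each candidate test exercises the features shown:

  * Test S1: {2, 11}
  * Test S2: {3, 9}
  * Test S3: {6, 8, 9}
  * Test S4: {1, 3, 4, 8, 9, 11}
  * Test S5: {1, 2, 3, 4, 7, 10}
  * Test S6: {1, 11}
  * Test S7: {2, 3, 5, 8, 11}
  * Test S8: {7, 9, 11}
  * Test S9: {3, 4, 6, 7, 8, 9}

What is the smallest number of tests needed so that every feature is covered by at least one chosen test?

S3 and S5 and S7 together: S3 ∪ S5 ∪ S7 = {1, 2, 3, 4, 5, 6, 7, 8, 9, 10, 11} — every feature is covered.
Only S7 contains 5, so S7 is forced; the remaining 6 features need at least 2 more tests (each remaining test adds at most 4) — so at least 3 tests are needed, and 3 is optimal.

3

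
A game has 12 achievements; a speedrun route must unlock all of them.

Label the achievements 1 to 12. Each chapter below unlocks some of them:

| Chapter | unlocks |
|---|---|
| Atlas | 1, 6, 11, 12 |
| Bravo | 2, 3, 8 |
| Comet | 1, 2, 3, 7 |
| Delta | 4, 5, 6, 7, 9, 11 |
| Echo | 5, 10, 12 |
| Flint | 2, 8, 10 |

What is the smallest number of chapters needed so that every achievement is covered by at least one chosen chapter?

4

Atlas and Comet and Delta and Flint together: Atlas ∪ Comet ∪ Delta ∪ Flint = {1, 2, 3, 4, 5, 6, 7, 8, 9, 10, 11, 12} — every achievement is covered.
No 3 of the 6 chapters cover everything (all 20 combinations miss at least one achievement), so 4 is optimal.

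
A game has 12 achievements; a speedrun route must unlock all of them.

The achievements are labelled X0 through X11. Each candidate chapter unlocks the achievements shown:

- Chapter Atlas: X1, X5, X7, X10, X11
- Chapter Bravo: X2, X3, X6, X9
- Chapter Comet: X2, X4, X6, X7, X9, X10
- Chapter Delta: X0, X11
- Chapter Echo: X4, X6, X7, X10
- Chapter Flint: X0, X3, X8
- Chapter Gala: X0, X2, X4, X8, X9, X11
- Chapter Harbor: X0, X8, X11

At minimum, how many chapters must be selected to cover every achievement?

Atlas and Comet and Flint together: Atlas ∪ Comet ∪ Flint = {X0, X1, X2, X3, X4, X5, X6, X7, X8, X9, X10, X11} — every achievement is covered.
Only Atlas contains X1, so Atlas is forced; the remaining 7 achievements need at least 2 more chapters (each remaining chapter adds at most 5) — so at least 3 chapters are needed, and 3 is optimal.

3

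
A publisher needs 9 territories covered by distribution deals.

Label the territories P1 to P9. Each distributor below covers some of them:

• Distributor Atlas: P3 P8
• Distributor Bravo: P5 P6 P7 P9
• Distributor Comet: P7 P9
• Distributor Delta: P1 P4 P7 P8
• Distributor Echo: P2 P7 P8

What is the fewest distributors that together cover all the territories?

Take {Atlas, Bravo, Delta, Echo}. Their union is {P1, P2, P3, P4, P5, P6, P7, P8, P9}, which is all 9 territories.
No 3 of the 5 distributors cover everything (all 10 combinations miss at least one territory), so 4 is optimal.

4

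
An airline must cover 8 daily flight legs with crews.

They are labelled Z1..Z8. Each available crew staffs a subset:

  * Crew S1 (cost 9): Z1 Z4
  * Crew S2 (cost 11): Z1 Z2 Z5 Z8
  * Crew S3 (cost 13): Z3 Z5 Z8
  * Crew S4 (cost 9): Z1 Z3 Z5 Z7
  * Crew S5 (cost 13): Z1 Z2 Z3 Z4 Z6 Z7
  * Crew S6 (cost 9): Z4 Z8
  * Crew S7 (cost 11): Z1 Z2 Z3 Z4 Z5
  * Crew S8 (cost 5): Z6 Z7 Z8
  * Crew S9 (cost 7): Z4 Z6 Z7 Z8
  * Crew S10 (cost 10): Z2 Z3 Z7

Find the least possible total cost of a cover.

16

S7, S8 together cover every leg (S7 ∪ S8 = {Z1, Z2, Z3, Z4, Z5, Z6, Z7, Z8}); total cost 11 + 5 = 16.
No covering selection has total cost below 16.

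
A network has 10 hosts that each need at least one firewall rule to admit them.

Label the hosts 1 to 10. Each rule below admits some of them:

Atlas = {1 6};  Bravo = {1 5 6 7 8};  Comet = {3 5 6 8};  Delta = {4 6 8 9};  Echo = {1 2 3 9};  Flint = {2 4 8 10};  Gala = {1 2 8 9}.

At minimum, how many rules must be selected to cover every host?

3

Take {Bravo, Echo, Flint}. Their union is {1, 2, 3, 4, 5, 6, 7, 8, 9, 10}, which is all 10 hosts.
Only Bravo contains 7, so Bravo is forced; the remaining 5 hosts need at least 2 more rules (each remaining rule adds at most 3) — so at least 3 rules are needed, and 3 is optimal.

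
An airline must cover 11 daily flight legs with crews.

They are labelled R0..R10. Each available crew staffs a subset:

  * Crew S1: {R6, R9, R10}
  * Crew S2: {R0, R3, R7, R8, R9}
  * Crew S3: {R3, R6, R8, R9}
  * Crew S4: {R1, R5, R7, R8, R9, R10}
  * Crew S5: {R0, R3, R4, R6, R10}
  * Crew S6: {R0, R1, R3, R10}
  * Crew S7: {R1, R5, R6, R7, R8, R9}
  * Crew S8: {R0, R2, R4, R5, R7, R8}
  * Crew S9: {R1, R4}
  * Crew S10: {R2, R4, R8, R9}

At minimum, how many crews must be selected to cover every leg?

S4 and S5 and S8 together: S4 ∪ S5 ∪ S8 = {R0, R1, R2, R3, R4, R5, R6, R7, R8, R9, R10} — every leg is covered.
No 2 of the 10 crews cover everything (all 45 combinations miss at least one leg), so 3 is optimal.

3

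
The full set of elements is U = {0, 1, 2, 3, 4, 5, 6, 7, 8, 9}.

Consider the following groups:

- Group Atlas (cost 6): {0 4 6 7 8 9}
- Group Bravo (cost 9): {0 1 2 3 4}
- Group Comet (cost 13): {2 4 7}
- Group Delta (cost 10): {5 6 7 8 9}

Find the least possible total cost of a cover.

19

Bravo, Delta together cover every element (Bravo ∪ Delta = {0, 1, 2, 3, 4, 5, 6, 7, 8, 9}); total cost 9 + 10 = 19.
The greedy pick Atlas, Bravo, Delta costs 25; no covering selection beats 19.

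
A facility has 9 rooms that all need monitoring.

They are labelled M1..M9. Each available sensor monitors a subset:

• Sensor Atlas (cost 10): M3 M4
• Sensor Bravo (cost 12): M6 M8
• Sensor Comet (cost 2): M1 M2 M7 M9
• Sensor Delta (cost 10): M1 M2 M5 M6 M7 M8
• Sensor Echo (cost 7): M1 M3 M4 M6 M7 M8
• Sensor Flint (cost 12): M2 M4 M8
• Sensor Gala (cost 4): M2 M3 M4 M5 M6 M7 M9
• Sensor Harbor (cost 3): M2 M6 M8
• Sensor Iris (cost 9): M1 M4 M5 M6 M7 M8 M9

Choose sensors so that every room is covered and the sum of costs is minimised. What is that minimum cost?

9

Comet, Gala, Harbor together cover every room (Comet ∪ Gala ∪ Harbor = {M1, M2, M3, M4, M5, M6, M7, M8, M9}); total cost 2 + 4 + 3 = 9.
No covering selection has total cost below 9.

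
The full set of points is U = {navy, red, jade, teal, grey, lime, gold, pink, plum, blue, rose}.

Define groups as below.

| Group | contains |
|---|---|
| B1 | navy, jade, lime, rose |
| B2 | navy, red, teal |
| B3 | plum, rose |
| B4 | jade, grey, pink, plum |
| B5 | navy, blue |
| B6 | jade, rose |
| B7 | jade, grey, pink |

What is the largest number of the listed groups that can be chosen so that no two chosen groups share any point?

B2, B3, B7 are pairwise disjoint (B2={navy,red,teal}; B3={plum,rose}; B7={jade,grey,pink}).
Every remaining group overlaps one of these, and no 4 of the listed groups are pairwise disjoint, so 3 is the maximum.

3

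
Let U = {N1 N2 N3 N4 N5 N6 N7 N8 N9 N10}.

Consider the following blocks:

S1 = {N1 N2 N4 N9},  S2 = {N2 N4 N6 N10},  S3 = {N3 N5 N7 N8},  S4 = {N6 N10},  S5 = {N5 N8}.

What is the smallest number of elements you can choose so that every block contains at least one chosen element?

3

The 3 elements {N6, N8, N9} hit every block.
The blocks S1, S4, S5 are pairwise disjoint, so any hitting set needs a separate element for each — at least 3. Hence 3 is optimal.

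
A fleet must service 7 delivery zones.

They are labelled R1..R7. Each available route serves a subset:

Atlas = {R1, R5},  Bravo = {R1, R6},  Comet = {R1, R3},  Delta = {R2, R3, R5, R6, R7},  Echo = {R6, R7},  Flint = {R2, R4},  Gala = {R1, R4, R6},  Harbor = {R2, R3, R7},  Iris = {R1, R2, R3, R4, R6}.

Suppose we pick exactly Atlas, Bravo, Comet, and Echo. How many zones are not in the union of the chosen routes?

Union of Atlas, Bravo, Comet, Echo = {R1, R3, R5, R6, R7}.
Not covered: R2, R4 — 2 zones.

2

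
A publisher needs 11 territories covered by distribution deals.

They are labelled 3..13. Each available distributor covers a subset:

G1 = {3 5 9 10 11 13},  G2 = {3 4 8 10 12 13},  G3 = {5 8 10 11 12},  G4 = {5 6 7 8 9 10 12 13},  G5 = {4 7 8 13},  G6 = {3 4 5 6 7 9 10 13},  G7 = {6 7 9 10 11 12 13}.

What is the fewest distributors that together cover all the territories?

2

Take {G3, G6}. Their union is {3, 4, 5, 6, 7, 8, 9, 10, 11, 12, 13}, which is all 11 territories.
No single distributor has all 11 territories (the largest, G4, has 8), so 2 is optimal.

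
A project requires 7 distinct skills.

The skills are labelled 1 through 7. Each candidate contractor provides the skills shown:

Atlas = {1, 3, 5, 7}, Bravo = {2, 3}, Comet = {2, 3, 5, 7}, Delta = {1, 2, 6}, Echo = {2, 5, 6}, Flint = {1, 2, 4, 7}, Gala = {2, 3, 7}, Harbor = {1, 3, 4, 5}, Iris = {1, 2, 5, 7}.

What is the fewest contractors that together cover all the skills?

Comet and Echo and Harbor together: Comet ∪ Echo ∪ Harbor = {1, 2, 3, 4, 5, 6, 7} — every skill is covered.
No 2 of the 9 contractors cover everything (all 36 combinations miss at least one skill), so 3 is optimal.

3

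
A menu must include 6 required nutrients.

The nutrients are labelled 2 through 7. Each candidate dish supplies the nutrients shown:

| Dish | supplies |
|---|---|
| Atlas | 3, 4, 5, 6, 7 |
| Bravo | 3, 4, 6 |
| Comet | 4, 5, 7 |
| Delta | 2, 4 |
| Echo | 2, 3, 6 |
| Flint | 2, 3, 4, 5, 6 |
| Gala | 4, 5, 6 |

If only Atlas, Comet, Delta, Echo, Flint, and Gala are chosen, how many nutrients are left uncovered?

0

Union of Atlas, Comet, Delta, Echo, Flint, Gala = {2, 3, 4, 5, 6, 7} — that's every nutrient, so 0 are uncovered.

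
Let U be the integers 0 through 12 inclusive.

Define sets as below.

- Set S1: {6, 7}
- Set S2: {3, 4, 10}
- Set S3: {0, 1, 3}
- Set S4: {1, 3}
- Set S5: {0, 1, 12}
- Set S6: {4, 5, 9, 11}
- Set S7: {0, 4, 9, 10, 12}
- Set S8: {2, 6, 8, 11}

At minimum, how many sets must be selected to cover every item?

5

Take {S1, S4, S6, S7, S8}. Their union is {0, 1, 2, 3, 4, 5, 6, 7, 8, 9, 10, 11, 12}, which is all 13 items.
No 4 of the 8 sets cover everything (all 70 combinations miss at least one item), so 5 is optimal.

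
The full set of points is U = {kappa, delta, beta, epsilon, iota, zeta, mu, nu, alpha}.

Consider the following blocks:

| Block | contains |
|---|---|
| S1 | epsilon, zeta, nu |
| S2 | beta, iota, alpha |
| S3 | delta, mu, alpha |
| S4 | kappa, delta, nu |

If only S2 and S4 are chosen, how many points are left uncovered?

Union of S2, S4 = {kappa, delta, beta, iota, nu, alpha}.
Not covered: epsilon, zeta, mu — 3 points.

3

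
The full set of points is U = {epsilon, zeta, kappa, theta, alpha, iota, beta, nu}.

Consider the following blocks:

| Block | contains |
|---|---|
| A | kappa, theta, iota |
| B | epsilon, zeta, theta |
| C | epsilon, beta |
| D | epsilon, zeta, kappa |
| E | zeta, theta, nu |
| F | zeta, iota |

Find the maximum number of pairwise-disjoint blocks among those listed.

A, C are pairwise disjoint (A={kappa,theta,iota}; C={epsilon,beta}).
Every remaining block overlaps one of these, and no 3 of the listed blocks are pairwise disjoint, so 2 is the maximum.

2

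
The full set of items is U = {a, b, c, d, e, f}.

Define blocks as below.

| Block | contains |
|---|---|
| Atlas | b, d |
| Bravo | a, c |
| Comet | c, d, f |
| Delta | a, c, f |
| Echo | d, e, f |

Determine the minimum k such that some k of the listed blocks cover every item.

3

Atlas, Delta, and Echo cover everything between them: the union {a, b, c, d, e, f} is all of U.
Only Atlas contains b, so Atlas is forced; the remaining 4 items need at least 2 more blocks (each remaining block adds at most 3) — so at least 3 blocks are needed, and 3 is optimal.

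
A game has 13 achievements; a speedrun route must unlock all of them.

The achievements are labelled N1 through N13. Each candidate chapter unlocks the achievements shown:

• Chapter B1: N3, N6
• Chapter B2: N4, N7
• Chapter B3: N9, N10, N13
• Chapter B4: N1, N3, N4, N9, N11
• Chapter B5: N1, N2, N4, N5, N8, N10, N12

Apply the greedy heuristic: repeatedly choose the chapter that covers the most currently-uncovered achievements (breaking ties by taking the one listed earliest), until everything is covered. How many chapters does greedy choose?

5

Greedy: pick B5 (covers 7 new) → pick B4 (covers 3 new) → pick B1 (covers 1 new) → pick B2 (covers 1 new) → pick B3 (covers 1 new). Total picks: 5.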